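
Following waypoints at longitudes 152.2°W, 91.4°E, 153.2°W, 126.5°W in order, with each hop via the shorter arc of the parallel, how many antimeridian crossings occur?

2

Leg 1: -152.2° → +91.4°, shortest Δλ = -116.4° (west) — crosses 180°.
Leg 2: +91.4° → -153.2°, shortest Δλ = 115.4° (east) — crosses 180°.
Leg 3: -153.2° → -126.5°, shortest Δλ = 26.7° (east) — does not cross 180°.
Total crossings: 2.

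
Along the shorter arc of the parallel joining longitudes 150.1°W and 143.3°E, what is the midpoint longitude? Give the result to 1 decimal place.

Signed shortest Δλ from -150.1° to +143.3° is -66.6°.
Midpoint longitude = -150.1° + (-66.6°)/2 = -150.1° − 33.3° = -183.4°.
Normalise into (−180°, 180°]: +176.6°.
(The naïve average (-150.1 + +143.3)/2 = -3.4° is on the wrong side of the globe.)

176.6°E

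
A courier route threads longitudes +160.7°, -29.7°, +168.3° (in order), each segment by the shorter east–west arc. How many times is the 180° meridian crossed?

Leg 1: +160.7° → -29.7°, shortest Δλ = 169.6° (east) — crosses 180°.
Leg 2: -29.7° → +168.3°, shortest Δλ = -162.0° (west) — crosses 180°.
Total crossings: 2.

2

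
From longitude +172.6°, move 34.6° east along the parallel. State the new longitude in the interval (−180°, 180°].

-152.8°

Start at +172.6°; shift +34.6° → +207.2°.
+207.2° lies outside (−180°, 180°]; subtract 360° → -152.8°.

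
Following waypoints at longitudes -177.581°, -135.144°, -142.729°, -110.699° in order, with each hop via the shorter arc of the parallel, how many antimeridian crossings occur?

0

Leg 1: -177.581° → -135.144°, shortest Δλ = 42.437° (east) — does not cross 180°.
Leg 2: -135.144° → -142.729°, shortest Δλ = -7.585° (west) — does not cross 180°.
Leg 3: -142.729° → -110.699°, shortest Δλ = 32.03° (east) — does not cross 180°.
Total crossings: 0.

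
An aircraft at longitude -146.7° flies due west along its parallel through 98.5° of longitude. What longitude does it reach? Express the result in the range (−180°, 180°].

+114.8°

Start at -146.7°; shift −98.5° → -245.2°.
-245.2° lies outside (−180°, 180°]; add 360° → +114.8°.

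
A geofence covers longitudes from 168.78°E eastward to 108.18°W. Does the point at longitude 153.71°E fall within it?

No

Band width going east from +168.78° to -108.18°: ((-108.18 − 168.78) mod 360) = 83.04°.
Offset of +153.71° east of the west edge: ((153.71 − 168.78) mod 360) = 344.93°.
344.93° > 83.04° ⇒ outside.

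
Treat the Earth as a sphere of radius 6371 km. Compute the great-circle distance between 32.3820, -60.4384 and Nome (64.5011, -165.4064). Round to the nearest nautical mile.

Δλ = -165.4064 − -60.4384 = -104.9680°.
Δφ = 64.5011 − 32.3820 = 32.1191°.
a = sin²(Δφ/2) + cos φ₁ · cos φ₂ · sin²(Δλ/2) = 0.305252.
c = 2·atan2(√a, √(1−a)) = 1.17071 rad → d = 6371·c ≈ 7458.60 km ≈ 4027.32 nmi.

4027 nmi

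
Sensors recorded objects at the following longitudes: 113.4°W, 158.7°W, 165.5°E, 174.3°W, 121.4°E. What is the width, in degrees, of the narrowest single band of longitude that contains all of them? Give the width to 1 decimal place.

125.2°

Sort the longitudes: -174.3°, -158.7°, -113.4°, +121.4°, +165.5°.
Eastward gaps between consecutive values (wrapping around): 15.6°, 45.3°, 234.8°, 44.1°, 20.2°.
Largest gap = 234.8° ⇒ minimal covering band is its complement: 360° − 234.8° = 125.2°.
Band runs from +121.4° eastward to -113.4°, crossing the antimeridian.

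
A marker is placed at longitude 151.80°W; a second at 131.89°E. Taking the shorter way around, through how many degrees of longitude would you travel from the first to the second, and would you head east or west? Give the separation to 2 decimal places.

76.31° west

Raw difference: 131.89 − -151.80 = 283.69°.
Normalise into (−180°, 180°]: 283.69° − 360° = -76.31°.
Negative ⇒ the second point lies to the west; separation 76.31°.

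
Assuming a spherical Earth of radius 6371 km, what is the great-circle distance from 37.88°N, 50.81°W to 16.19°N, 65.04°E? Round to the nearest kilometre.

Δλ = 65.04 − -50.81 = 115.85°.
Δφ = 16.19 − 37.88 = -21.69°.
a = sin²(Δφ/2) + cos φ₁ · cos φ₂ · sin²(Δλ/2) = 0.579649.
c = 2·atan2(√a, √(1−a)) = 1.73078 rad → d = 6371·c ≈ 11026.78 km.

11027 km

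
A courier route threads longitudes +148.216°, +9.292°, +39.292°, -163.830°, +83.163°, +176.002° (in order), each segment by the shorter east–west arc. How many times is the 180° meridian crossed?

2

Leg 1: +148.216° → +9.292°, shortest Δλ = -138.924° (west) — does not cross 180°.
Leg 2: +9.292° → +39.292°, shortest Δλ = 30.0° (east) — does not cross 180°.
Leg 3: +39.292° → -163.830°, shortest Δλ = 156.878° (east) — crosses 180°.
Leg 4: -163.830° → +83.163°, shortest Δλ = -113.007° (west) — crosses 180°.
Leg 5: +83.163° → +176.002°, shortest Δλ = 92.839° (east) — does not cross 180°.
Total crossings: 2.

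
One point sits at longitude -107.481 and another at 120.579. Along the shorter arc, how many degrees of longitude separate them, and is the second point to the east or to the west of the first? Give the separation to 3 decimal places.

Raw difference: 120.579 − -107.481 = 228.06°.
Normalise into (−180°, 180°]: 228.06° − 360° = -131.94°.
Negative ⇒ the second point lies to the west; separation 131.940°.

131.940° west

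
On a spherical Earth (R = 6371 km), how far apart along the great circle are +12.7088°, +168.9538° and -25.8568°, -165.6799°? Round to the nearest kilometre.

5092 km

Δλ = -165.6799 − 168.9538 = -334.6337°; wrapped into (−180°, 180°]: 25.3663°.
Δφ = -25.8568 − 12.7088 = -38.5656°.
a = sin²(Δφ/2) + cos φ₁ · cos φ₂ · sin²(Δλ/2) = 0.151370.
c = 2·atan2(√a, √(1−a)) = 0.79923 rad → d = 6371·c ≈ 5091.88 km.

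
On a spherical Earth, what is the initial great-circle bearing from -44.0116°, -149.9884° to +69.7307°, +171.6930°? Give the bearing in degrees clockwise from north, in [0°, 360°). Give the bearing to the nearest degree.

Δλ = 171.6930 − -149.9884 = 321.6814°; wrapped into (−180°, 180°]: -38.3186°.
θ = atan2( sin Δλ · cos φ₂ , cos φ₁ · sin φ₂ − sin φ₁ · cos φ₂ · cos Δλ )
  = atan2(-0.21480, 0.86351) = -13.969° → normalised to [0°, 360°): 346.031°.

346°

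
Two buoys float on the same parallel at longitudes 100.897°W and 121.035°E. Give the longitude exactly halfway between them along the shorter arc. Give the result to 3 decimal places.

Signed shortest Δλ from -100.897° to +121.035° is -138.068°.
Midpoint longitude = -100.897° + (-138.068°)/2 = -100.897° − 69.034° = -169.931°.
(The naïve average (-100.897 + +121.035)/2 = 10.069° is on the wrong side of the globe.)

169.931°W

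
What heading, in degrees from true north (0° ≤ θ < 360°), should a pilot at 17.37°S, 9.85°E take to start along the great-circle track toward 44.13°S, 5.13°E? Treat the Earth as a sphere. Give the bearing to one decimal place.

187.5°

Δλ = 5.13 − 9.85 = -4.72°.
θ = atan2( sin Δλ · cos φ₂ , cos φ₁ · sin φ₂ − sin φ₁ · cos φ₂ · cos Δλ )
  = atan2(-0.05906, -0.45098) = -172.539° → normalised to [0°, 360°): 187.461°.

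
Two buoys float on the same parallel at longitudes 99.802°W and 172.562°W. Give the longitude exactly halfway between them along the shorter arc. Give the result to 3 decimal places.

Signed shortest Δλ from -99.802° to -172.562° is -72.760°.
Midpoint longitude = -99.802° + (-72.760°)/2 = -99.802° − 36.380° = -136.182°.

136.182°W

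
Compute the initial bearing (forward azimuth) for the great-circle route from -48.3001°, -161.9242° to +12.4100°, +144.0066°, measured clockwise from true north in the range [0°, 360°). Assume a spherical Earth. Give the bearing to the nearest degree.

306°

Δλ = 144.0066 − -161.9242 = 305.9308°; wrapped into (−180°, 180°]: -54.0692°.
θ = atan2( sin Δλ · cos φ₂ , cos φ₁ · sin φ₂ − sin φ₁ · cos φ₂ · cos Δλ )
  = atan2(-0.79081, 0.57086) = -54.176° → normalised to [0°, 360°): 305.824°.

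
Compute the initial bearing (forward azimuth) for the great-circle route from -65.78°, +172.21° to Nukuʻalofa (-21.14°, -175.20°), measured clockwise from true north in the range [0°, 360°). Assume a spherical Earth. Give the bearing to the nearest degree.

Δλ = -175.20 − 172.21 = -347.41°; wrapped into (−180°, 180°]: 12.59°.
θ = atan2( sin Δλ · cos φ₂ , cos φ₁ · sin φ₂ − sin φ₁ · cos φ₂ · cos Δλ )
  = atan2(0.20330, 0.68220) = 16.595° → normalised to [0°, 360°): 16.595°.

17°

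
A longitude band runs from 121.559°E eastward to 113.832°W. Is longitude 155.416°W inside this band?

Band width going east from +121.559° to -113.832°: ((-113.832 − 121.559) mod 360) = 124.609°.
Offset of -155.416° east of the west edge: ((-155.416 − 121.559) mod 360) = 83.025°.
83.025° ≤ 124.609° ⇒ inside.

Yes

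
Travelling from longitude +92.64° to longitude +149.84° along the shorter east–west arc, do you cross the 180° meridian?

No

Signed shortest Δλ = ((149.84 − 92.64 + 180) mod 360) − 180 = 57.2°.
Going east by 57.2° from +92.64° reaches +149.84° without touching 180°.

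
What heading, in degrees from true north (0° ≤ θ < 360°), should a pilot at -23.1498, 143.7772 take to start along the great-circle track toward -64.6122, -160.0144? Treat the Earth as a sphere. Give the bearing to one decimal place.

Δλ = -160.0144 − 143.7772 = -303.7916°; wrapped into (−180°, 180°]: 56.2084°.
θ = atan2( sin Δλ · cos φ₂ , cos φ₁ · sin φ₂ − sin φ₁ · cos φ₂ · cos Δλ )
  = atan2(0.35631, -0.73694) = 154.196° → normalised to [0°, 360°): 154.196°.

154.2°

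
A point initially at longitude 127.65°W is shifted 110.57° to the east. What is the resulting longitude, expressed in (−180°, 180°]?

17.08°W

Start at -127.65°; shift +110.57° → -17.08°.
-17.08° already lies in (−180°, 180°].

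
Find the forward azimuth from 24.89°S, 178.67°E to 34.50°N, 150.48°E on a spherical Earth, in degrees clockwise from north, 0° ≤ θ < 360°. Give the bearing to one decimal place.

Δλ = 150.48 − 178.67 = -28.19°.
θ = atan2( sin Δλ · cos φ₂ , cos φ₁ · sin φ₂ − sin φ₁ · cos φ₂ · cos Δλ )
  = atan2(-0.38931, 0.81951) = -25.410° → normalised to [0°, 360°): 334.590°.

334.6°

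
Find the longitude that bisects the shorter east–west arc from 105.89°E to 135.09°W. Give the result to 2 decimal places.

Signed shortest Δλ from +105.89° to -135.09° is +119.02°.
Midpoint longitude = +105.89° + (+119.02°)/2 = +105.89° + 59.51° = +165.40°.
(The naïve average (+105.89 + -135.09)/2 = -14.6° is on the wrong side of the globe.)

165.40°E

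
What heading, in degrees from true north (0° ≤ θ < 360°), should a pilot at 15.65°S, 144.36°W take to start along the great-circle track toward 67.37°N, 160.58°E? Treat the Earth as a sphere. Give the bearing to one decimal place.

341.6°

Δλ = 160.58 − -144.36 = 304.94°; wrapped into (−180°, 180°]: -55.06°.
θ = atan2( sin Δλ · cos φ₂ , cos φ₁ · sin φ₂ − sin φ₁ · cos φ₂ · cos Δλ )
  = atan2(-0.31542, 0.94824) = -18.399° → normalised to [0°, 360°): 341.601°.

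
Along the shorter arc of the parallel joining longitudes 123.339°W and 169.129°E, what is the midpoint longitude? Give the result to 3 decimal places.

Signed shortest Δλ from -123.339° to +169.129° is -67.532°.
Midpoint longitude = -123.339° + (-67.532°)/2 = -123.339° − 33.766° = -157.105°.
(The naïve average (-123.339 + +169.129)/2 = 22.895° is on the wrong side of the globe.)

157.105°W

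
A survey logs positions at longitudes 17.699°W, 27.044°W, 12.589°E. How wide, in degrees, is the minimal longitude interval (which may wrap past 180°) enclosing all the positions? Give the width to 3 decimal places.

39.633°

Sort the longitudes: -27.044°, -17.699°, +12.589°.
Eastward gaps between consecutive values (wrapping around): 9.345°, 30.288°, 320.367°.
Largest gap = 320.367° ⇒ minimal covering band is its complement: 360° − 320.367° = 39.633°.
Band runs from -27.044° eastward to +12.589°.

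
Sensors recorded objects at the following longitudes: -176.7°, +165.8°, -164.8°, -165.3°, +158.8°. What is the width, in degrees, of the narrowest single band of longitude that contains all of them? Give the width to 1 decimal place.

36.4°

Sort the longitudes: -176.7°, -165.3°, -164.8°, +158.8°, +165.8°.
Eastward gaps between consecutive values (wrapping around): 11.4°, 0.5°, 323.6°, 7.0°, 17.5°.
Largest gap = 323.6° ⇒ minimal covering band is its complement: 360° − 323.6° = 36.4°.
Band runs from +158.8° eastward to -164.8°, crossing the antimeridian.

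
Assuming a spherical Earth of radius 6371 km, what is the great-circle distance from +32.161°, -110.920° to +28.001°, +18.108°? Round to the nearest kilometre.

11426 km

Δλ = 18.108 − -110.920 = 129.028°.
Δφ = 28.001 − 32.161 = -4.160°.
a = sin²(Δφ/2) + cos φ₁ · cos φ₂ · sin²(Δλ/2) = 0.610383.
c = 2·atan2(√a, √(1−a)) = 1.79340 rad → d = 6371·c ≈ 11425.73 km.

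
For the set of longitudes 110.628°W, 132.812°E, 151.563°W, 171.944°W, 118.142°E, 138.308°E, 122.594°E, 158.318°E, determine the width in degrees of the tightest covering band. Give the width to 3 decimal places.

131.230°

Sort the longitudes: -171.944°, -151.563°, -110.628°, +118.142°, +122.594°, +132.812°, +138.308°, +158.318°.
Eastward gaps between consecutive values (wrapping around): 20.381°, 40.935°, 228.770°, 4.452°, 10.218°, 5.496°, 20.010°, 29.738°.
Largest gap = 228.770° ⇒ minimal covering band is its complement: 360° − 228.770° = 131.230°.
Band runs from +118.142° eastward to -110.628°, crossing the antimeridian.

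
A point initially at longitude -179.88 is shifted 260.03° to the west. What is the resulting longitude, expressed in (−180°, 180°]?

Start at -179.88°; shift −260.03° → -439.91°.
-439.91° lies outside (−180°, 180°]; add 360° → -79.91°.

-79.91°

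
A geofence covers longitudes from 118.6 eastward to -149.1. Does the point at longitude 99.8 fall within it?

Band width going east from +118.6° to -149.1°: ((-149.1 − 118.6) mod 360) = 92.3°.
Offset of +99.8° east of the west edge: ((99.8 − 118.6) mod 360) = 341.2°.
341.2° > 92.3° ⇒ outside.

No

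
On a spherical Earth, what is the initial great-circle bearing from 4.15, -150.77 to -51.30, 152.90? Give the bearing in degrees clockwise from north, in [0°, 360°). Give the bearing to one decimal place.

212.9°

Δλ = 152.90 − -150.77 = 303.67°; wrapped into (−180°, 180°]: -56.33°.
θ = atan2( sin Δλ · cos φ₂ , cos φ₁ · sin φ₂ − sin φ₁ · cos φ₂ · cos Δλ )
  = atan2(-0.52035, -0.80347) = -147.072° → normalised to [0°, 360°): 212.928°.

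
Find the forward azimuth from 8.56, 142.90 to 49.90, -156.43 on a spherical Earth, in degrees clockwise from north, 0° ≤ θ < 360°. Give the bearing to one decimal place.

Δλ = -156.43 − 142.90 = -299.33°; wrapped into (−180°, 180°]: 60.67°.
θ = atan2( sin Δλ · cos φ₂ , cos φ₁ · sin φ₂ − sin φ₁ · cos φ₂ · cos Δλ )
  = atan2(0.56156, 0.70944) = 38.363° → normalised to [0°, 360°): 38.363°.

38.4°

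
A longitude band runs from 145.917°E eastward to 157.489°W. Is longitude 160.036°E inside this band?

Band width going east from +145.917° to -157.489°: ((-157.489 − 145.917) mod 360) = 56.594°.
Offset of +160.036° east of the west edge: ((160.036 − 145.917) mod 360) = 14.119°.
14.119° ≤ 56.594° ⇒ inside.

Yes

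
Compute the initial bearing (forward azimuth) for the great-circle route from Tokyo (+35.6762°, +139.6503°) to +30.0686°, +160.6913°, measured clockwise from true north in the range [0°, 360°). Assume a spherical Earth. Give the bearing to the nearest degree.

102°

Δλ = 160.6913 − 139.6503 = 21.0410°.
θ = atan2( sin Δλ · cos φ₂ , cos φ₁ · sin φ₂ − sin φ₁ · cos φ₂ · cos Δλ )
  = atan2(0.31072, -0.06406) = 101.650° → normalised to [0°, 360°): 101.650°.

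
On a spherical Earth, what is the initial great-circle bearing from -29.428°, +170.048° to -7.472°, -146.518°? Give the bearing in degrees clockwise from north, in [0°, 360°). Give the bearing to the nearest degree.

Δλ = -146.518 − 170.048 = -316.566°; wrapped into (−180°, 180°]: 43.434°.
θ = atan2( sin Δλ · cos φ₂ , cos φ₁ · sin φ₂ − sin φ₁ · cos φ₂ · cos Δλ )
  = atan2(0.68168, 0.24049) = 70.567° → normalised to [0°, 360°): 70.567°.

71°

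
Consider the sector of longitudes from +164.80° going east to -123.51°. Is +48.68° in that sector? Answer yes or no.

No

Band width going east from +164.80° to -123.51°: ((-123.51 − 164.80) mod 360) = 71.69°.
Offset of +48.68° east of the west edge: ((48.68 − 164.80) mod 360) = 243.88°.
243.88° > 71.69° ⇒ outside.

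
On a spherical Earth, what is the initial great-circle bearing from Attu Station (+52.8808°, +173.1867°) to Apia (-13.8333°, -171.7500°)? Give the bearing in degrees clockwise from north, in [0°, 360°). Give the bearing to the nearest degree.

Δλ = -171.7500 − 173.1867 = -344.9367°; wrapped into (−180°, 180°]: 15.0633°.
θ = atan2( sin Δλ · cos φ₂ , cos φ₁ · sin φ₂ − sin φ₁ · cos φ₂ · cos Δλ )
  = atan2(0.25235, -0.89194) = 164.203° → normalised to [0°, 360°): 164.203°.

164°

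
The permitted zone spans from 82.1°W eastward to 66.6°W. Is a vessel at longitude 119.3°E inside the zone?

Band width going east from -82.1° to -66.6°: ((-66.6 − -82.1) mod 360) = 15.5°.
Offset of +119.3° east of the west edge: ((119.3 − -82.1) mod 360) = 201.4°.
201.4° > 15.5° ⇒ outside.

No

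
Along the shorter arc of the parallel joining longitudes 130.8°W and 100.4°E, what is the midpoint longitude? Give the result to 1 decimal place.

Signed shortest Δλ from -130.8° to +100.4° is -128.8°.
Midpoint longitude = -130.8° + (-128.8°)/2 = -130.8° − 64.4° = -195.2°.
Normalise into (−180°, 180°]: +164.8°.
(The naïve average (-130.8 + +100.4)/2 = -15.2° is on the wrong side of the globe.)

164.8°E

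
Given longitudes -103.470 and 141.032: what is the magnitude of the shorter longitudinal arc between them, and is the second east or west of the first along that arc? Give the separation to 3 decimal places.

Raw difference: 141.032 − -103.470 = 244.502°.
Normalise into (−180°, 180°]: 244.502° − 360° = -115.498°.
Negative ⇒ the second point lies to the west; separation 115.498°.

115.498° west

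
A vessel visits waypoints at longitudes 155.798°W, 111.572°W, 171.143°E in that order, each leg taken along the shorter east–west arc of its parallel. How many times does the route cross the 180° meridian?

Leg 1: -155.798° → -111.572°, shortest Δλ = 44.226° (east) — does not cross 180°.
Leg 2: -111.572° → +171.143°, shortest Δλ = -77.285° (west) — crosses 180°.
Total crossings: 1.

1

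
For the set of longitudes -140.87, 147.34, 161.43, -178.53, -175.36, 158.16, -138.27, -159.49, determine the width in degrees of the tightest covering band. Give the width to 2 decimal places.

74.39°

Sort the longitudes: -178.53°, -175.36°, -159.49°, -140.87°, -138.27°, +147.34°, +158.16°, +161.43°.
Eastward gaps between consecutive values (wrapping around): 3.17°, 15.87°, 18.62°, 2.60°, 285.61°, 10.82°, 3.27°, 20.04°.
Largest gap = 285.61° ⇒ minimal covering band is its complement: 360° − 285.61° = 74.39°.
Band runs from +147.34° eastward to -138.27°, crossing the antimeridian.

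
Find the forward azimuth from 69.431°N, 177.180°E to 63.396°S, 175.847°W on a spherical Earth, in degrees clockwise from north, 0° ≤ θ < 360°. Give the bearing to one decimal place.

Δλ = -175.847 − 177.180 = -353.027°; wrapped into (−180°, 180°]: 6.973°.
θ = atan2( sin Δλ · cos φ₂ , cos φ₁ · sin φ₂ − sin φ₁ · cos φ₂ · cos Δλ )
  = atan2(0.05437, -0.73031) = 175.743° → normalised to [0°, 360°): 175.743°.

175.7°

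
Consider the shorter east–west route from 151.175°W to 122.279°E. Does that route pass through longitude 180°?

Naïve |122.279 − -151.175| = 273.454° > 180°, so the shorter arc goes the other way round — across 180°.
Signed shortest Δλ = ((122.279 − -151.175 + 180) mod 360) − 180 = -86.546°.
Going west by 86.546° from -151.175° passes through 180° before reaching +122.279°.

Yes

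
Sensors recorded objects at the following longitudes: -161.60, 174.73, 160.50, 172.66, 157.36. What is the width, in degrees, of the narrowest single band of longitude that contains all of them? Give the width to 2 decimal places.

41.04°

Sort the longitudes: -161.60°, +157.36°, +160.50°, +172.66°, +174.73°.
Eastward gaps between consecutive values (wrapping around): 318.96°, 3.14°, 12.16°, 2.07°, 23.67°.
Largest gap = 318.96° ⇒ minimal covering band is its complement: 360° − 318.96° = 41.04°.
Band runs from +157.36° eastward to -161.60°, crossing the antimeridian.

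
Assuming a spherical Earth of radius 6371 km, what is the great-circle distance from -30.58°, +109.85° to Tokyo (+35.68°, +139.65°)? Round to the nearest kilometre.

7999 km

Δλ = 139.65 − 109.85 = 29.80°.
Δφ = 35.68 − -30.58 = 66.26°.
a = sin²(Δφ/2) + cos φ₁ · cos φ₂ · sin²(Δλ/2) = 0.344943.
c = 2·atan2(√a, √(1−a)) = 1.25548 rad → d = 6371·c ≈ 7998.69 km.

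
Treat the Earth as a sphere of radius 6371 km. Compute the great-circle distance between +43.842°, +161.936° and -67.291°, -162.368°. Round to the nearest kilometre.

Δλ = -162.368 − 161.936 = -324.304°; wrapped into (−180°, 180°]: 35.696°.
Δφ = -67.291 − 43.842 = -111.133°.
a = sin²(Δφ/2) + cos φ₁ · cos φ₂ · sin²(Δλ/2) = 0.706423.
c = 2·atan2(√a, √(1−a)) = 1.99637 rad → d = 6371·c ≈ 12718.89 km.

12719 km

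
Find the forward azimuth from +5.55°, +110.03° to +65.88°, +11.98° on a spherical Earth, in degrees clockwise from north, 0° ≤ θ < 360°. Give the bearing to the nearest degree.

Δλ = 11.98 − 110.03 = -98.05°.
θ = atan2( sin Δλ · cos φ₂ , cos φ₁ · sin φ₂ − sin φ₁ · cos φ₂ · cos Δλ )
  = atan2(-0.40462, 0.91395) = -23.880° → normalised to [0°, 360°): 336.120°.

336°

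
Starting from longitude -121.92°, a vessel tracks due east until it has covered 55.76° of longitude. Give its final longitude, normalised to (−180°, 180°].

Start at -121.92°; shift +55.76° → -66.16°.
-66.16° already lies in (−180°, 180°].

-66.16°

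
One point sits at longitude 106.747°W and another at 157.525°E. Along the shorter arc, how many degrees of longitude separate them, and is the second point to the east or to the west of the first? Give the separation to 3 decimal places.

Raw difference: 157.525 − -106.747 = 264.272°.
Normalise into (−180°, 180°]: 264.272° − 360° = -95.728°.
Negative ⇒ the second point lies to the west; separation 95.728°.

95.728° west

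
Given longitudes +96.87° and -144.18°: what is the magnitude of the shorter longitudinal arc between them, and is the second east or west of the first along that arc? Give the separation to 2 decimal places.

118.95° east

Raw difference: -144.18 − 96.87 = -241.05°.
Normalise into (−180°, 180°]: -241.05° + 360° = 118.95°.
Positive ⇒ the second point lies to the east; separation 118.95°.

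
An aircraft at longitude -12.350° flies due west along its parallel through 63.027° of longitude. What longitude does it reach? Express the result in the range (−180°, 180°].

Start at -12.350°; shift −63.027° → -75.377°.
-75.377° already lies in (−180°, 180°].

-75.377°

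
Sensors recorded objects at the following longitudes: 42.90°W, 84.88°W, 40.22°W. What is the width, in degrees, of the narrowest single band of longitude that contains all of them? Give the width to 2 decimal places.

Sort the longitudes: -84.88°, -42.90°, -40.22°.
Eastward gaps between consecutive values (wrapping around): 41.98°, 2.68°, 315.34°.
Largest gap = 315.34° ⇒ minimal covering band is its complement: 360° − 315.34° = 44.66°.
Band runs from -84.88° eastward to -40.22°.

44.66°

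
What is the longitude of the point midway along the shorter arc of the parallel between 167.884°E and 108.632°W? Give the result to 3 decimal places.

Signed shortest Δλ from +167.884° to -108.632° is +83.484°.
Midpoint longitude = +167.884° + (+83.484°)/2 = +167.884° + 41.742° = +209.626°.
Normalise into (−180°, 180°]: -150.374°.
(The naïve average (+167.884 + -108.632)/2 = 29.626° is on the wrong side of the globe.)

150.374°W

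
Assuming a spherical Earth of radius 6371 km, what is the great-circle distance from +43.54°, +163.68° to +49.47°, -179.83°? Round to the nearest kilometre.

Δλ = -179.83 − 163.68 = -343.51°; wrapped into (−180°, 180°]: 16.49°.
Δφ = 49.47 − 43.54 = 5.93°.
a = sin²(Δφ/2) + cos φ₁ · cos φ₂ · sin²(Δλ/2) = 0.012363.
c = 2·atan2(√a, √(1−a)) = 0.22284 rad → d = 6371·c ≈ 1419.72 km.

1420 km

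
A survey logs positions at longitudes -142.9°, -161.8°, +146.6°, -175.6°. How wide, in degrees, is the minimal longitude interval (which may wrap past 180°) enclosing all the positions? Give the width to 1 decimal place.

Sort the longitudes: -175.6°, -161.8°, -142.9°, +146.6°.
Eastward gaps between consecutive values (wrapping around): 13.8°, 18.9°, 289.5°, 37.8°.
Largest gap = 289.5° ⇒ minimal covering band is its complement: 360° − 289.5° = 70.5°.
Band runs from +146.6° eastward to -142.9°, crossing the antimeridian.

70.5°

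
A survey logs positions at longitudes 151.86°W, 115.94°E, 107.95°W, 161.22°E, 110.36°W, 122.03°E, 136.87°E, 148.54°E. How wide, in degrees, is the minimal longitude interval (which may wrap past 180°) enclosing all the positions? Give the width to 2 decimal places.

136.11°

Sort the longitudes: -151.86°, -110.36°, -107.95°, +115.94°, +122.03°, +136.87°, +148.54°, +161.22°.
Eastward gaps between consecutive values (wrapping around): 41.50°, 2.41°, 223.89°, 6.09°, 14.84°, 11.67°, 12.68°, 46.92°.
Largest gap = 223.89° ⇒ minimal covering band is its complement: 360° − 223.89° = 136.11°.
Band runs from +115.94° eastward to -107.95°, crossing the antimeridian.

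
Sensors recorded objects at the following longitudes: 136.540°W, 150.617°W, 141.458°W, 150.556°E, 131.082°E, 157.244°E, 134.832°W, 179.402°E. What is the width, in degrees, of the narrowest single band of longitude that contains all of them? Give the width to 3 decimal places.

Sort the longitudes: -150.617°, -141.458°, -136.540°, -134.832°, +131.082°, +150.556°, +157.244°, +179.402°.
Eastward gaps between consecutive values (wrapping around): 9.159°, 4.918°, 1.708°, 265.914°, 19.474°, 6.688°, 22.158°, 29.981°.
Largest gap = 265.914° ⇒ minimal covering band is its complement: 360° − 265.914° = 94.086°.
Band runs from +131.082° eastward to -134.832°, crossing the antimeridian.

94.086°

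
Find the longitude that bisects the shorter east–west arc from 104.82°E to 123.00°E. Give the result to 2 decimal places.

Signed shortest Δλ from +104.82° to +123.00° is +18.18°.
Midpoint longitude = +104.82° + (+18.18°)/2 = +104.82° + 9.09° = +113.91°.

113.91°E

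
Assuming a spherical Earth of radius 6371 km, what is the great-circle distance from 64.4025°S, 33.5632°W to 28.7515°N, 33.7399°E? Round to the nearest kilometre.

Δλ = 33.7399 − -33.5632 = 67.3031°.
Δφ = 28.7515 − -64.4025 = 93.1540°.
a = sin²(Δφ/2) + cos φ₁ · cos φ₂ · sin²(Δλ/2) = 0.643823.
c = 2·atan2(√a, √(1−a)) = 1.86256 rad → d = 6371·c ≈ 11866.40 km.

11866 km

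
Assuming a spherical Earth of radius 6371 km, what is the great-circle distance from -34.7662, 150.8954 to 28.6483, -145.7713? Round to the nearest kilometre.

Δλ = -145.7713 − 150.8954 = -296.6667°; wrapped into (−180°, 180°]: 63.3333°.
Δφ = 28.6483 − -34.7662 = 63.4145°.
a = sin²(Δφ/2) + cos φ₁ · cos φ₂ · sin²(Δλ/2) = 0.474919.
c = 2·atan2(√a, √(1−a)) = 1.52061 rad → d = 6371·c ≈ 9687.83 km.

9688 km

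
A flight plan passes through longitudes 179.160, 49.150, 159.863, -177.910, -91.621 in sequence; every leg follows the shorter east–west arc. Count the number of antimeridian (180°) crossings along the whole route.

1

Leg 1: +179.160° → +49.150°, shortest Δλ = -130.01° (west) — does not cross 180°.
Leg 2: +49.150° → +159.863°, shortest Δλ = 110.713° (east) — does not cross 180°.
Leg 3: +159.863° → -177.910°, shortest Δλ = 22.227° (east) — crosses 180°.
Leg 4: -177.910° → -91.621°, shortest Δλ = 86.289° (east) — does not cross 180°.
Total crossings: 1.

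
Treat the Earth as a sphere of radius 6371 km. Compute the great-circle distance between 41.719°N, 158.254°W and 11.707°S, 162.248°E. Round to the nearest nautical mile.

Δλ = 162.248 − -158.254 = 320.502°; wrapped into (−180°, 180°]: -39.498°.
Δφ = -11.707 − 41.719 = -53.426°.
a = sin²(Δφ/2) + cos φ₁ · cos φ₂ · sin²(Δλ/2) = 0.285520.
c = 2·atan2(√a, √(1−a)) = 1.12746 rad → d = 6371·c ≈ 7183.02 km ≈ 3878.52 nmi.

3879 nmi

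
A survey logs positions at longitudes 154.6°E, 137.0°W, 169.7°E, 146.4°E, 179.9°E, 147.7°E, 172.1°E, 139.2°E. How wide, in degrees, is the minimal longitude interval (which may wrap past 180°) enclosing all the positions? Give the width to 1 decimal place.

Sort the longitudes: -137.0°, +139.2°, +146.4°, +147.7°, +154.6°, +169.7°, +172.1°, +179.9°.
Eastward gaps between consecutive values (wrapping around): 276.2°, 7.2°, 1.3°, 6.9°, 15.1°, 2.4°, 7.8°, 43.1°.
Largest gap = 276.2° ⇒ minimal covering band is its complement: 360° − 276.2° = 83.8°.
Band runs from +139.2° eastward to -137.0°, crossing the antimeridian.

83.8°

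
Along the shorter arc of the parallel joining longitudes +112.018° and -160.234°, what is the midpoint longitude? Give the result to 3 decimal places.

Signed shortest Δλ from +112.018° to -160.234° is +87.748°.
Midpoint longitude = +112.018° + (+87.748°)/2 = +112.018° + 43.874° = +155.892°.
(The naïve average (+112.018 + -160.234)/2 = -24.108° is on the wrong side of the globe.)

+155.892°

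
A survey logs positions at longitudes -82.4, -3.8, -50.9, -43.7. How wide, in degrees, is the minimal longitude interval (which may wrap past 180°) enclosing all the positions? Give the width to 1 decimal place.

Sort the longitudes: -82.4°, -50.9°, -43.7°, -3.8°.
Eastward gaps between consecutive values (wrapping around): 31.5°, 7.2°, 39.9°, 281.4°.
Largest gap = 281.4° ⇒ minimal covering band is its complement: 360° − 281.4° = 78.6°.
Band runs from -82.4° eastward to -3.8°.

78.6°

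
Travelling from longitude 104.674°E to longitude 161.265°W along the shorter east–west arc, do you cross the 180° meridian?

Naïve |-161.265 − 104.674| = 265.939° > 180°, so the shorter arc goes the other way round — across 180°.
Signed shortest Δλ = ((-161.265 − 104.674 + 180) mod 360) − 180 = 94.061°.
Going east by 94.061° from +104.674° passes through 180° before reaching -161.265°.

Yes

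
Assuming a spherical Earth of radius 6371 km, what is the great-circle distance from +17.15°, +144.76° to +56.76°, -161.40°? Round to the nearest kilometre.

Δλ = -161.40 − 144.76 = -306.16°; wrapped into (−180°, 180°]: 53.84°.
Δφ = 56.76 − 17.15 = 39.61°.
a = sin²(Δφ/2) + cos φ₁ · cos φ₂ · sin²(Δλ/2) = 0.222162.
c = 2·atan2(√a, √(1−a)) = 0.98162 rad → d = 6371·c ≈ 6253.90 km.

6254 km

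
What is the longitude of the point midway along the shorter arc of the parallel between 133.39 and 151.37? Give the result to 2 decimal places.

Signed shortest Δλ from +133.39° to +151.37° is +17.98°.
Midpoint longitude = +133.39° + (+17.98°)/2 = +133.39° + 8.99° = +142.38°.

+142.38°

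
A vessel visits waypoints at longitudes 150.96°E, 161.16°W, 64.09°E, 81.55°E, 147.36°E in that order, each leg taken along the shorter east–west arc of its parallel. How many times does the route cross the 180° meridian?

Leg 1: +150.96° → -161.16°, shortest Δλ = 47.88° (east) — crosses 180°.
Leg 2: -161.16° → +64.09°, shortest Δλ = -134.75° (west) — crosses 180°.
Leg 3: +64.09° → +81.55°, shortest Δλ = 17.46° (east) — does not cross 180°.
Leg 4: +81.55° → +147.36°, shortest Δλ = 65.81° (east) — does not cross 180°.
Total crossings: 2.

2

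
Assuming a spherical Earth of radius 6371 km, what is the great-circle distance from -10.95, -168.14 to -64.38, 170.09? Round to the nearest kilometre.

6178 km

Δλ = 170.09 − -168.14 = 338.23°; wrapped into (−180°, 180°]: -21.77°.
Δφ = -64.38 − -10.95 = -53.43°.
a = sin²(Δφ/2) + cos φ₁ · cos φ₂ · sin²(Δλ/2) = 0.217236.
c = 2·atan2(√a, √(1−a)) = 0.96972 rad → d = 6371·c ≈ 6178.11 km.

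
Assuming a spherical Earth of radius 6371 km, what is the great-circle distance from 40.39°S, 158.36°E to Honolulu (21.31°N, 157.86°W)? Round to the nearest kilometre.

8221 km

Δλ = -157.86 − 158.36 = -316.22°; wrapped into (−180°, 180°]: 43.78°.
Δφ = 21.31 − -40.39 = 61.70°.
a = sin²(Δφ/2) + cos φ₁ · cos φ₂ · sin²(Δλ/2) = 0.361586.
c = 2·atan2(√a, √(1−a)) = 1.29031 rad → d = 6371·c ≈ 8220.54 km.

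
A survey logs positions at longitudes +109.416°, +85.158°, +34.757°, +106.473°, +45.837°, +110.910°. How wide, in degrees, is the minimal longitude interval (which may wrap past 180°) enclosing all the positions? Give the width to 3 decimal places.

Sort the longitudes: +34.757°, +45.837°, +85.158°, +106.473°, +109.416°, +110.910°.
Eastward gaps between consecutive values (wrapping around): 11.080°, 39.321°, 21.315°, 2.943°, 1.494°, 283.847°.
Largest gap = 283.847° ⇒ minimal covering band is its complement: 360° − 283.847° = 76.153°.
Band runs from +34.757° eastward to +110.910°.

76.153°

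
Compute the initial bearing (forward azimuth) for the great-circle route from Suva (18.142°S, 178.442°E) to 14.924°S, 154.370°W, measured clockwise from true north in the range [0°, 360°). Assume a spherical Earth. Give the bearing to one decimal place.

Δλ = -154.370 − 178.442 = -332.812°; wrapped into (−180°, 180°]: 27.188°.
θ = atan2( sin Δλ · cos φ₂ , cos φ₁ · sin φ₂ − sin φ₁ · cos φ₂ · cos Δλ )
  = atan2(0.44150, 0.02289) = 87.032° → normalised to [0°, 360°): 87.032°.

87.0°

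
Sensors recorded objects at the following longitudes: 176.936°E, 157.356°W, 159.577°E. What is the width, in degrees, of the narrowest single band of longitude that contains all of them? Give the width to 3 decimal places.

Sort the longitudes: -157.356°, +159.577°, +176.936°.
Eastward gaps between consecutive values (wrapping around): 316.933°, 17.359°, 25.708°.
Largest gap = 316.933° ⇒ minimal covering band is its complement: 360° − 316.933° = 43.067°.
Band runs from +159.577° eastward to -157.356°, crossing the antimeridian.

43.067°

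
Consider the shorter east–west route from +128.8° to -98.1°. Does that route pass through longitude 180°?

Yes

Naïve |-98.1 − 128.8| = 226.9° > 180°, so the shorter arc goes the other way round — across 180°.
Signed shortest Δλ = ((-98.1 − 128.8 + 180) mod 360) − 180 = 133.1°.
Going east by 133.1° from +128.8° passes through 180° before reaching -98.1°.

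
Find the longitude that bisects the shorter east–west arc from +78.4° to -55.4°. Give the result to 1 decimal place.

+11.5°

Signed shortest Δλ from +78.4° to -55.4° is -133.8°.
Midpoint longitude = +78.4° + (-133.8°)/2 = +78.4° − 66.9° = +11.5°.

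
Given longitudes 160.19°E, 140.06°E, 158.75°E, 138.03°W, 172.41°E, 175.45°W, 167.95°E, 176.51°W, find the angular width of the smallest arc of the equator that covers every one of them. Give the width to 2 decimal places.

Sort the longitudes: -176.51°, -175.45°, -138.03°, +140.06°, +158.75°, +160.19°, +167.95°, +172.41°.
Eastward gaps between consecutive values (wrapping around): 1.06°, 37.42°, 278.09°, 18.69°, 1.44°, 7.76°, 4.46°, 11.08°.
Largest gap = 278.09° ⇒ minimal covering band is its complement: 360° − 278.09° = 81.91°.
Band runs from +140.06° eastward to -138.03°, crossing the antimeridian.

81.91°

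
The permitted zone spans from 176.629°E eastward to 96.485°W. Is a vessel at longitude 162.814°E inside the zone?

Band width going east from +176.629° to -96.485°: ((-96.485 − 176.629) mod 360) = 86.886°.
Offset of +162.814° east of the west edge: ((162.814 − 176.629) mod 360) = 346.185°.
346.185° > 86.886° ⇒ outside.

No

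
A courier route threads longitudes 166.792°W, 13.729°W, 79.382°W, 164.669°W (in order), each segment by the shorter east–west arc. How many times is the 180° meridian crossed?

0

Leg 1: -166.792° → -13.729°, shortest Δλ = 153.063° (east) — does not cross 180°.
Leg 2: -13.729° → -79.382°, shortest Δλ = -65.653° (west) — does not cross 180°.
Leg 3: -79.382° → -164.669°, shortest Δλ = -85.287° (west) — does not cross 180°.
Total crossings: 0.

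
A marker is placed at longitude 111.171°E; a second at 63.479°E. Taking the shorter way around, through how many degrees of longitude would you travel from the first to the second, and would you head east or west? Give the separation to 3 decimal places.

Raw difference: 63.479 − 111.171 = -47.692°.
Normalise into (−180°, 180°]: -47.692° stays -47.692°.
Negative ⇒ the second point lies to the west; separation 47.692°.

47.692° west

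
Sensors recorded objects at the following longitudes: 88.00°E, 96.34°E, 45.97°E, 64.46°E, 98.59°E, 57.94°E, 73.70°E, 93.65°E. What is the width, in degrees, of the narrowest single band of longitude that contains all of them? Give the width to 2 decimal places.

Sort the longitudes: +45.97°, +57.94°, +64.46°, +73.70°, +88.00°, +93.65°, +96.34°, +98.59°.
Eastward gaps between consecutive values (wrapping around): 11.97°, 6.52°, 9.24°, 14.30°, 5.65°, 2.69°, 2.25°, 307.38°.
Largest gap = 307.38° ⇒ minimal covering band is its complement: 360° − 307.38° = 52.62°.
Band runs from +45.97° eastward to +98.59°.

52.62°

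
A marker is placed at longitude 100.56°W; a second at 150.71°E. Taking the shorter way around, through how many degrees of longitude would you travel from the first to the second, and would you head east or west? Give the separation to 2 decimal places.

Raw difference: 150.71 − -100.56 = 251.27°.
Normalise into (−180°, 180°]: 251.27° − 360° = -108.73°.
Negative ⇒ the second point lies to the west; separation 108.73°.

108.73° west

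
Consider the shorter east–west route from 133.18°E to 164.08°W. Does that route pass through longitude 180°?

Naïve |-164.08 − 133.18| = 297.26° > 180°, so the shorter arc goes the other way round — across 180°.
Signed shortest Δλ = ((-164.08 − 133.18 + 180) mod 360) − 180 = 62.74°.
Going east by 62.74° from +133.18° passes through 180° before reaching -164.08°.

Yes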